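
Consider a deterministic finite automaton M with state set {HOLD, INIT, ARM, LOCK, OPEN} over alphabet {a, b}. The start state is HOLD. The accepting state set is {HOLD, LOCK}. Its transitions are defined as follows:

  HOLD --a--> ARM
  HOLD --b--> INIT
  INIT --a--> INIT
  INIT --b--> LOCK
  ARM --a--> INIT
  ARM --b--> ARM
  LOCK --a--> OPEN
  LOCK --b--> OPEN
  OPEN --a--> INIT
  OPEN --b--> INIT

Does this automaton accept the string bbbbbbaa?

start at HOLD
read 'b': HOLD → INIT
read 'b': INIT → LOCK
read 'b': LOCK → OPEN
read 'b': OPEN → INIT
read 'b': INIT → LOCK
read 'b': LOCK → OPEN
read 'a': OPEN → INIT
read 'a': INIT → INIT
End state INIT is not accepting.

No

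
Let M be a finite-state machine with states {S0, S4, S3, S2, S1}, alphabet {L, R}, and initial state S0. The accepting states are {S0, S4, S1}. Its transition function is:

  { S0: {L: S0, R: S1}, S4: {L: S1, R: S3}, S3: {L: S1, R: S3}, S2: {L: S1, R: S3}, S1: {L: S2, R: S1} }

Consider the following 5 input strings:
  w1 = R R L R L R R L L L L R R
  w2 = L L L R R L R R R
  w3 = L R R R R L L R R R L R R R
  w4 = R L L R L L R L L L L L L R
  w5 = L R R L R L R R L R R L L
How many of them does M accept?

w1: S0 → S1 → S1 → S2 → S3 → S1 → S1 → S1 → S2 → S1 → S2 → S1 → S1 → S1  → end S1, accepted
w2: S0 → S0 → S0 → S0 → S1 → S1 → S2 → S3 → S3 → S3  → end S3, rejected
w3: S0 → S0 → S1 → S1 → S1 → S1 → S2 → S1 → S1 → S1 → S1 → S2 → S3 → S3 → S3  → end S3, rejected
w4: S0 → S1 → S2 → S1 → S1 → S2 → S1 → S1 → S2 → S1 → S2 → S1 → S2 → S1 → S1  → end S1, accepted
w5: S0 → S0 → S1 → S1 → S2 → S3 → S1 → S1 → S1 → S2 → S3 → S3 → S1 → S2  → end S2, rejected

2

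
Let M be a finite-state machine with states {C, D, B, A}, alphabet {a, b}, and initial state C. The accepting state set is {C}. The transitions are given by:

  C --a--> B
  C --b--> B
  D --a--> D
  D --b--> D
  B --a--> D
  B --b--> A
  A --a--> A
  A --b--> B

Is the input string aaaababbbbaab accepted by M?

start at C
read 'a': C → B
read 'a': B → D
read 'a': D → D
read 'a': D → D
read 'b': D → D
read 'a': D → D
read 'b': D → D
read 'b': D → D
read 'b': D → D
read 'b': D → D
read 'a': D → D
read 'a': D → D
read 'b': D → D
End state D is not accepting.

No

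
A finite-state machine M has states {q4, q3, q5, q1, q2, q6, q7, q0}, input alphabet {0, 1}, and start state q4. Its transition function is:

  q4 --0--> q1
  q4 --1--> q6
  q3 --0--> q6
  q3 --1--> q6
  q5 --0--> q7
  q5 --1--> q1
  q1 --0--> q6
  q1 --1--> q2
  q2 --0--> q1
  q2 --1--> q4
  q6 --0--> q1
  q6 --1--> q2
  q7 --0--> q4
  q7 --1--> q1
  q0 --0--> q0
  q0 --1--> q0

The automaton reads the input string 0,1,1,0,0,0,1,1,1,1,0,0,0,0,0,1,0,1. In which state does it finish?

start at q4
read '0': q4 → q1
read '1': q1 → q2
read '1': q2 → q4
read '0': q4 → q1
read '0': q1 → q6
read '0': q6 → q1
read '1': q1 → q2
read '1': q2 → q4
read '1': q4 → q6
read '1': q6 → q2
read '0': q2 → q1
read '0': q1 → q6
read '0': q6 → q1
read '0': q1 → q6
read '0': q6 → q1
read '1': q1 → q2
read '0': q2 → q1
read '1': q1 → q2

q2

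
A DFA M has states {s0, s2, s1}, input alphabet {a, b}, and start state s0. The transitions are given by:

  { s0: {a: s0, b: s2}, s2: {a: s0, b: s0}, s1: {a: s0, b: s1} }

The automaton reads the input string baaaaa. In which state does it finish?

s0 → s2 → s0 → s0 → s0 → s0 → s0

s0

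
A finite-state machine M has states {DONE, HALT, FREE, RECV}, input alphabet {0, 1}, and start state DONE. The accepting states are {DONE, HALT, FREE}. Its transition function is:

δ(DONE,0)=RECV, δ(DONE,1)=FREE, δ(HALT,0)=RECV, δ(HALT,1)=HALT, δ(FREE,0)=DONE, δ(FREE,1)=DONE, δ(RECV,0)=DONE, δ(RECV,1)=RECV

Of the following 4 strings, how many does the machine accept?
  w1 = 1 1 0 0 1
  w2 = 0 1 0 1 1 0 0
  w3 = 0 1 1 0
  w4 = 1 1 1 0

4

w1:
  start at DONE
  read '1': DONE → FREE
  read '1': FREE → DONE
  read '0': DONE → RECV
  read '0': RECV → DONE
  read '1': DONE → FREE
  end FREE, accepted
w2:
  start at DONE
  read '0': DONE → RECV
  read '1': RECV → RECV
  read '0': RECV → DONE
  read '1': DONE → FREE
  read '1': FREE → DONE
  read '0': DONE → RECV
  read '0': RECV → DONE
  end DONE, accepted
w3:
  start at DONE
  read '0': DONE → RECV
  read '1': RECV → RECV
  read '1': RECV → RECV
  read '0': RECV → DONE
  end DONE, accepted
w4:
  start at DONE
  read '1': DONE → FREE
  read '1': FREE → DONE
  read '1': DONE → FREE
  read '0': FREE → DONE
  end DONE, accepted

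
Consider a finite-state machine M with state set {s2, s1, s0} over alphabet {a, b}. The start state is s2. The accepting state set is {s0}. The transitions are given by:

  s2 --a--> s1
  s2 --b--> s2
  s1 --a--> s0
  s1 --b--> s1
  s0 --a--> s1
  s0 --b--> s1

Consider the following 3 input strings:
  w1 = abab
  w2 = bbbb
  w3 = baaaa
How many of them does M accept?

w1:
  start at s2
  read 'a': s2 → s1
  read 'b': s1 → s1
  read 'a': s1 → s0
  read 'b': s0 → s1
  end s1, rejected
w2:
  start at s2
  read 'b': s2 → s2
  read 'b': s2 → s2
  read 'b': s2 → s2
  read 'b': s2 → s2
  end s2, rejected
w3:
  start at s2
  read 'b': s2 → s2
  read 'a': s2 → s1
  read 'a': s1 → s0
  read 'a': s0 → s1
  read 'a': s1 → s0
  end s0, accepted

1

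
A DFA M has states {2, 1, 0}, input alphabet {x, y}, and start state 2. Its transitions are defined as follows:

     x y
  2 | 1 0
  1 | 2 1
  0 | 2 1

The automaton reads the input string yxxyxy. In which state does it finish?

2 → 0 → 2 → 1 → 1 → 2 → 0

0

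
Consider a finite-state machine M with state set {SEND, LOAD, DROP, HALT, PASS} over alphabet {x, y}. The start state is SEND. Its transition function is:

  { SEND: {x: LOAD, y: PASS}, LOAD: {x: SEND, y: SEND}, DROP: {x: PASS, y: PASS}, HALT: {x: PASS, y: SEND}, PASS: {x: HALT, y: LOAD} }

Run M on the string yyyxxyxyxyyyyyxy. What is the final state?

start at SEND
read 'y': SEND → PASS
read 'y': PASS → LOAD
read 'y': LOAD → SEND
read 'x': SEND → LOAD
read 'x': LOAD → SEND
read 'y': SEND → PASS
read 'x': PASS → HALT
read 'y': HALT → SEND
read 'x': SEND → LOAD
read 'y': LOAD → SEND
read 'y': SEND → PASS
read 'y': PASS → LOAD
read 'y': LOAD → SEND
read 'y': SEND → PASS
read 'x': PASS → HALT
read 'y': HALT → SEND

SEND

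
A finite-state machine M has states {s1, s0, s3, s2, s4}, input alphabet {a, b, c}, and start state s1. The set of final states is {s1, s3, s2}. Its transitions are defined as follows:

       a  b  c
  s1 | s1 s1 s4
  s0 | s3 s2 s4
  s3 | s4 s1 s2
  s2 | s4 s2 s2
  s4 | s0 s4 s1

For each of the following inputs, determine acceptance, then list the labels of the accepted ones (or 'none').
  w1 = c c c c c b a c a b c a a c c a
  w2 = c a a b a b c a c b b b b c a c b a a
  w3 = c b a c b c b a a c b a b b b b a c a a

w1, w2, w3

w1:
  start at s1
  read 'c': s1 → s4
  read 'c': s4 → s1
  read 'c': s1 → s4
  read 'c': s4 → s1
  read 'c': s1 → s4
  read 'b': s4 → s4
  read 'a': s4 → s0
  read 'c': s0 → s4
  read 'a': s4 → s0
  read 'b': s0 → s2
  read 'c': s2 → s2
  read 'a': s2 → s4
  read 'a': s4 → s0
  read 'c': s0 → s4
  read 'c': s4 → s1
  read 'a': s1 → s1
  end s1, accepted
w2:
  start at s1
  read 'c': s1 → s4
  read 'a': s4 → s0
  read 'a': s0 → s3
  read 'b': s3 → s1
  read 'a': s1 → s1
  read 'b': s1 → s1
  read 'c': s1 → s4
  read 'a': s4 → s0
  read 'c': s0 → s4
  read 'b': s4 → s4
  read 'b': s4 → s4
  read 'b': s4 → s4
  read 'b': s4 → s4
  read 'c': s4 → s1
  read 'a': s1 → s1
  read 'c': s1 → s4
  read 'b': s4 → s4
  read 'a': s4 → s0
  read 'a': s0 → s3
  end s3, accepted
w3:
  start at s1
  read 'c': s1 → s4
  read 'b': s4 → s4
  read 'a': s4 → s0
  read 'c': s0 → s4
  read 'b': s4 → s4
  read 'c': s4 → s1
  read 'b': s1 → s1
  read 'a': s1 → s1
  read 'a': s1 → s1
  read 'c': s1 → s4
  read 'b': s4 → s4
  read 'a': s4 → s0
  read 'b': s0 → s2
  read 'b': s2 → s2
  read 'b': s2 → s2
  read 'b': s2 → s2
  read 'a': s2 → s4
  read 'c': s4 → s1
  read 'a': s1 → s1
  read 'a': s1 → s1
  end s1, accepted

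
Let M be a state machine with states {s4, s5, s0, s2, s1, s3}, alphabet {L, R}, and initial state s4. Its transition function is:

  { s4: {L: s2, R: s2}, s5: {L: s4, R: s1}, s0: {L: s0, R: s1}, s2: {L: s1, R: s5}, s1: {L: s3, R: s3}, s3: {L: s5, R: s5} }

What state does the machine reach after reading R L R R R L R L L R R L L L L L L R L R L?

s1

s4 → s2 → s1 → s3 → s5 → s1 → s3 → s5 → s4 → s2 → s5 → s1 → s3 → s5 → s4 → s2 → s1 → s3 → s5 → s4 → s2 → s1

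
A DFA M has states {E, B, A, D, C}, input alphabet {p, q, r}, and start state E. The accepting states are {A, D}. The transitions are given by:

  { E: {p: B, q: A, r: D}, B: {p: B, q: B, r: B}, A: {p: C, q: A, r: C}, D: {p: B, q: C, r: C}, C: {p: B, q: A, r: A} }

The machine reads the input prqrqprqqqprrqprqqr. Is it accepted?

No

Trace: E -p-> B -r-> B -q-> B -r-> B -q-> B -p-> B -r-> B -q-> B -q-> B -q-> B -p-> B -r-> B -r-> B -q-> B -p-> B -r-> B -q-> B -q-> B -r-> B
End state B is not accepting.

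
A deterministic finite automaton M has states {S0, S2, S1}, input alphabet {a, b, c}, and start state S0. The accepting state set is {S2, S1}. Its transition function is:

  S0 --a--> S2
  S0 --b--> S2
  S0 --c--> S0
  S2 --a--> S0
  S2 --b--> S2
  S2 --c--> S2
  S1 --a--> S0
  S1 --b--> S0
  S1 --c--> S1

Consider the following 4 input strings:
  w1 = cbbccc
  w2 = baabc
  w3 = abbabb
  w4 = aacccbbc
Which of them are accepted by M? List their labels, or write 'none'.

w1, w2, w3, w4

w1: S0 → S0 → S2 → S2 → S2 → S2 → S2  → end S2, accepted
w2: S0 → S2 → S0 → S2 → S2 → S2  → end S2, accepted
w3: S0 → S2 → S2 → S2 → S0 → S2 → S2  → end S2, accepted
w4: S0 → S2 → S0 → S0 → S0 → S0 → S2 → S2 → S2  → end S2, accepted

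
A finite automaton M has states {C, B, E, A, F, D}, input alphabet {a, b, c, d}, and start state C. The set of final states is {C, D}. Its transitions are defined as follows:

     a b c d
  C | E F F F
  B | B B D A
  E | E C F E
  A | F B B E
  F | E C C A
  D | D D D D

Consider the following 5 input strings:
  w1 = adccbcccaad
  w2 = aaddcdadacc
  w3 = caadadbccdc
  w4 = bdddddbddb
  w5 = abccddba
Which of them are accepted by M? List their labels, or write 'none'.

w3

w1:
  start at C
  read 'a': C → E
  read 'd': E → E
  read 'c': E → F
  read 'c': F → C
  read 'b': C → F
  read 'c': F → C
  read 'c': C → F
  read 'c': F → C
  read 'a': C → E
  read 'a': E → E
  read 'd': E → E
  end E, rejected
w2:
  start at C
  read 'a': C → E
  read 'a': E → E
  read 'd': E → E
  read 'd': E → E
  read 'c': E → F
  read 'd': F → A
  read 'a': A → F
  read 'd': F → A
  read 'a': A → F
  read 'c': F → C
  read 'c': C → F
  end F, rejected
w3:
  start at C
  read 'c': C → F
  read 'a': F → E
  read 'a': E → E
  read 'd': E → E
  read 'a': E → E
  read 'd': E → E
  read 'b': E → C
  read 'c': C → F
  read 'c': F → C
  read 'd': C → F
  read 'c': F → C
  end C, accepted
w4:
  start at C
  read 'b': C → F
  read 'd': F → A
  read 'd': A → E
  read 'd': E → E
  read 'd': E → E
  read 'd': E → E
  read 'b': E → C
  read 'd': C → F
  read 'd': F → A
  read 'b': A → B
  end B, rejected
w5:
  start at C
  read 'a': C → E
  read 'b': E → C
  read 'c': C → F
  read 'c': F → C
  read 'd': C → F
  read 'd': F → A
  read 'b': A → B
  read 'a': B → B
  end B, rejected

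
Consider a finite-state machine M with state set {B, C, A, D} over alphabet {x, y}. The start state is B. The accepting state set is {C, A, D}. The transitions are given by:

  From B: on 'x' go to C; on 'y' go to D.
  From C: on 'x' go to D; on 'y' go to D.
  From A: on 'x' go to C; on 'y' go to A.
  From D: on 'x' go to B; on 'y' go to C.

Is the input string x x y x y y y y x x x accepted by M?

start at B
read 'x': B → C
read 'x': C → D
read 'y': D → C
read 'x': C → D
read 'y': D → C
read 'y': C → D
read 'y': D → C
read 'y': C → D
read 'x': D → B
read 'x': B → C
read 'x': C → D
End state D is accepting.

Yes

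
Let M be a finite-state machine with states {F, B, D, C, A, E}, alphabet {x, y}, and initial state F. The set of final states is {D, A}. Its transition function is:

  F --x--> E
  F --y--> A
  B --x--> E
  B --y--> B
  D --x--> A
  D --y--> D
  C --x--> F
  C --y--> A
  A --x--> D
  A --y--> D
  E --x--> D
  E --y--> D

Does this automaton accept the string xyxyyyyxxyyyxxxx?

Yes

F → E → D → A → D → D → D → D → A → D → D → D → D → A → D → A → D
End state D is accepting.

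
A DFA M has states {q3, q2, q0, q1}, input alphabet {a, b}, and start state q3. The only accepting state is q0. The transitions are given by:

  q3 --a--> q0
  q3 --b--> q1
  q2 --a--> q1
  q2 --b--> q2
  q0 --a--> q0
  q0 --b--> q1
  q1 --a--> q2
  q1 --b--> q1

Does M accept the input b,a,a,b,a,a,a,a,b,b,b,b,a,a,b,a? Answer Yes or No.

start at q3
read 'b': q3 → q1
read 'a': q1 → q2
read 'a': q2 → q1
read 'b': q1 → q1
read 'a': q1 → q2
read 'a': q2 → q1
read 'a': q1 → q2
read 'a': q2 → q1
read 'b': q1 → q1
read 'b': q1 → q1
read 'b': q1 → q1
read 'b': q1 → q1
read 'a': q1 → q2
read 'a': q2 → q1
read 'b': q1 → q1
read 'a': q1 → q2
End state q2 is not accepting.

No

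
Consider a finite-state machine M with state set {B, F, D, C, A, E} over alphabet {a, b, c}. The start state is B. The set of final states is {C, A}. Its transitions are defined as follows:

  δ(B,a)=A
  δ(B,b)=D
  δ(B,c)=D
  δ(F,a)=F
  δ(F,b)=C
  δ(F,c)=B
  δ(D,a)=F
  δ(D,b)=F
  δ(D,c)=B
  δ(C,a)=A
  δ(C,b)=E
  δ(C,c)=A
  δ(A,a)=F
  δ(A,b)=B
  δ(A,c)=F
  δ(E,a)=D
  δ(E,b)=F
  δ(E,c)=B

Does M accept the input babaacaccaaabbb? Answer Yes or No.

No

start at B
read 'b': B → D
read 'a': D → F
read 'b': F → C
read 'a': C → A
read 'a': A → F
read 'c': F → B
read 'a': B → A
read 'c': A → F
read 'c': F → B
read 'a': B → A
read 'a': A → F
read 'a': F → F
read 'b': F → C
read 'b': C → E
read 'b': E → F
End state F is not accepting.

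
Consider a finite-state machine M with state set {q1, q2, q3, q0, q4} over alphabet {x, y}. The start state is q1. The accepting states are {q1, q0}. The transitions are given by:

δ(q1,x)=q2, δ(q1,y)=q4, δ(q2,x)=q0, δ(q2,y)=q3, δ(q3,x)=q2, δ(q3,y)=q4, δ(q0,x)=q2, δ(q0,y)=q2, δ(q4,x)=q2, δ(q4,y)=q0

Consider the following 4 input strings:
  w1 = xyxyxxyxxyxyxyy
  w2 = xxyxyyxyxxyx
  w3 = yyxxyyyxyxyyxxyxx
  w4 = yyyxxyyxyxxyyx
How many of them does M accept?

w1:
  start at q1
  read 'x': q1 → q2
  read 'y': q2 → q3
  read 'x': q3 → q2
  read 'y': q2 → q3
  read 'x': q3 → q2
  read 'x': q2 → q0
  read 'y': q0 → q2
  read 'x': q2 → q0
  read 'x': q0 → q2
  read 'y': q2 → q3
  read 'x': q3 → q2
  read 'y': q2 → q3
  read 'x': q3 → q2
  read 'y': q2 → q3
  read 'y': q3 → q4
  end q4, rejected
w2:
  start at q1
  read 'x': q1 → q2
  read 'x': q2 → q0
  read 'y': q0 → q2
  read 'x': q2 → q0
  read 'y': q0 → q2
  read 'y': q2 → q3
  read 'x': q3 → q2
  read 'y': q2 → q3
  read 'x': q3 → q2
  read 'x': q2 → q0
  read 'y': q0 → q2
  read 'x': q2 → q0
  end q0, accepted
w3:
  start at q1
  read 'y': q1 → q4
  read 'y': q4 → q0
  read 'x': q0 → q2
  read 'x': q2 → q0
  read 'y': q0 → q2
  read 'y': q2 → q3
  read 'y': q3 → q4
  read 'x': q4 → q2
  read 'y': q2 → q3
  read 'x': q3 → q2
  read 'y': q2 → q3
  read 'y': q3 → q4
  read 'x': q4 → q2
  read 'x': q2 → q0
  read 'y': q0 → q2
  read 'x': q2 → q0
  read 'x': q0 → q2
  end q2, rejected
w4:
  start at q1
  read 'y': q1 → q4
  read 'y': q4 → q0
  read 'y': q0 → q2
  read 'x': q2 → q0
  read 'x': q0 → q2
  read 'y': q2 → q3
  read 'y': q3 → q4
  read 'x': q4 → q2
  read 'y': q2 → q3
  read 'x': q3 → q2
  read 'x': q2 → q0
  read 'y': q0 → q2
  read 'y': q2 → q3
  read 'x': q3 → q2
  end q2, rejected

1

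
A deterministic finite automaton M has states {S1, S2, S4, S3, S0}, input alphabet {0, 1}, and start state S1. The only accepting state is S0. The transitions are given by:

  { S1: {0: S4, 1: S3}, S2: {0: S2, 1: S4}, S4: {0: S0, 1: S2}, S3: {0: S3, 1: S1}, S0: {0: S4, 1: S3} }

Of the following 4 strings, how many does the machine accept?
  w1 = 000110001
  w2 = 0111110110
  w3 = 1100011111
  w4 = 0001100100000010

1

w1:
  start at S1
  read '0': S1 → S4
  read '0': S4 → S0
  read '0': S0 → S4
  read '1': S4 → S2
  read '1': S2 → S4
  read '0': S4 → S0
  read '0': S0 → S4
  read '0': S4 → S0
  read '1': S0 → S3
  end S3, rejected
w2:
  start at S1
  read '0': S1 → S4
  read '1': S4 → S2
  read '1': S2 → S4
  read '1': S4 → S2
  read '1': S2 → S4
  read '1': S4 → S2
  read '0': S2 → S2
  read '1': S2 → S4
  read '1': S4 → S2
  read '0': S2 → S2
  end S2, rejected
w3:
  start at S1
  read '1': S1 → S3
  read '1': S3 → S1
  read '0': S1 → S4
  read '0': S4 → S0
  read '0': S0 → S4
  read '1': S4 → S2
  read '1': S2 → S4
  read '1': S4 → S2
  read '1': S2 → S4
  read '1': S4 → S2
  end S2, rejected
w4:
  start at S1
  read '0': S1 → S4
  read '0': S4 → S0
  read '0': S0 → S4
  read '1': S4 → S2
  read '1': S2 → S4
  read '0': S4 → S0
  read '0': S0 → S4
  read '1': S4 → S2
  read '0': S2 → S2
  read '0': S2 → S2
  read '0': S2 → S2
  read '0': S2 → S2
  read '0': S2 → S2
  read '0': S2 → S2
  read '1': S2 → S4
  read '0': S4 → S0
  end S0, accepted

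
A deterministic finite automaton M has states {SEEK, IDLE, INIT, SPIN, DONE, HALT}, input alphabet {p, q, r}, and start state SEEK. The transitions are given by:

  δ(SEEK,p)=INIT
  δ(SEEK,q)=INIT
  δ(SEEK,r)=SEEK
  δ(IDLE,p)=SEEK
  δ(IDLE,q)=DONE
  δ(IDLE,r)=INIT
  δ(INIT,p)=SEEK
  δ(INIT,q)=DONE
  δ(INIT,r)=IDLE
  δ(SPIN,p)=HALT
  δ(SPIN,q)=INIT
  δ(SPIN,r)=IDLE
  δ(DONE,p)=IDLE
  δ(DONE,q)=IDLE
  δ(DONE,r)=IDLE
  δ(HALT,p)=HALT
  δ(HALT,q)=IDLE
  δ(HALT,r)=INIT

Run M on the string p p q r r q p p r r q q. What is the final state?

start at SEEK
read 'p': SEEK → INIT
read 'p': INIT → SEEK
read 'q': SEEK → INIT
read 'r': INIT → IDLE
read 'r': IDLE → INIT
read 'q': INIT → DONE
read 'p': DONE → IDLE
read 'p': IDLE → SEEK
read 'r': SEEK → SEEK
read 'r': SEEK → SEEK
read 'q': SEEK → INIT
read 'q': INIT → DONE

DONE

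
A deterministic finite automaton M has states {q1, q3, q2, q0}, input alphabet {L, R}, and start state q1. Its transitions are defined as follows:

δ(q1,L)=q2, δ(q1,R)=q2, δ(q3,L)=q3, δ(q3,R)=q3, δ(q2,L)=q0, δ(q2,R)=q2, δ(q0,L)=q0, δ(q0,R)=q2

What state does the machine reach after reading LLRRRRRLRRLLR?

q2

q1 → q2 → q0 → q2 → q2 → q2 → q2 → q2 → q0 → q2 → q2 → q0 → q0 → q2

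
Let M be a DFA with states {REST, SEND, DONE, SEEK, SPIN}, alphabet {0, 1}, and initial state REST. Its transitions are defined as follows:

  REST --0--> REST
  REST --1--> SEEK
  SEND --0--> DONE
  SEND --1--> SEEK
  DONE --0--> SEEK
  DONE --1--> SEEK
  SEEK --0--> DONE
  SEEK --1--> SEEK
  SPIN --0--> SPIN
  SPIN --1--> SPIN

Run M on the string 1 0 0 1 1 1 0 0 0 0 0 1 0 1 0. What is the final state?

DONE

REST → SEEK → DONE → SEEK → SEEK → SEEK → SEEK → DONE → SEEK → DONE → SEEK → DONE → SEEK → DONE → SEEK → DONE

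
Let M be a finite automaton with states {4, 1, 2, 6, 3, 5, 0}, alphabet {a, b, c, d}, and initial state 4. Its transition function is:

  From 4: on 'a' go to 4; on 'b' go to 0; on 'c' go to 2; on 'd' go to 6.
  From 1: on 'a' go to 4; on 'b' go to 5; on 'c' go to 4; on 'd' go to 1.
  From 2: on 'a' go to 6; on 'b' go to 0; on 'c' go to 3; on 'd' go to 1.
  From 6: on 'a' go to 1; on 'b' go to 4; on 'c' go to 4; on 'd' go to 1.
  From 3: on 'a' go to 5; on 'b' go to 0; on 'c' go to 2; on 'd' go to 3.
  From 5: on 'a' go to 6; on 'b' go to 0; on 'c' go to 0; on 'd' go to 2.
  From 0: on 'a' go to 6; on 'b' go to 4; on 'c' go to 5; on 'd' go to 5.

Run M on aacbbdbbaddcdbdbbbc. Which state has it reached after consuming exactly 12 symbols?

4

Trace: 4 -a-> 4 -a-> 4 -c-> 2 -b-> 0 -b-> 4 -d-> 6 -b-> 4 -b-> 0 -a-> 6 -d-> 1 -d-> 1 -c-> 4
After 12 symbols: 4.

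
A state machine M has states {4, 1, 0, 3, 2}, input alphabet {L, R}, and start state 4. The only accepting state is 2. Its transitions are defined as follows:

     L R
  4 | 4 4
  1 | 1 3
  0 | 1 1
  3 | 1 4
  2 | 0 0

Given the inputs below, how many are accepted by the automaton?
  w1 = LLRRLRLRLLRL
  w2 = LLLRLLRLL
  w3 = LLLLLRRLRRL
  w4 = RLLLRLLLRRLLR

w1: 4 → 4 → 4 → 4 → 4 → 4 → 4 → 4 → 4 → 4 → 4 → 4 → 4  → end 4, rejected
w2: 4 → 4 → 4 → 4 → 4 → 4 → 4 → 4 → 4 → 4  → end 4, rejected
w3: 4 → 4 → 4 → 4 → 4 → 4 → 4 → 4 → 4 → 4 → 4 → 4  → end 4, rejected
w4: 4 → 4 → 4 → 4 → 4 → 4 → 4 → 4 → 4 → 4 → 4 → 4 → 4 → 4  → end 4, rejected

0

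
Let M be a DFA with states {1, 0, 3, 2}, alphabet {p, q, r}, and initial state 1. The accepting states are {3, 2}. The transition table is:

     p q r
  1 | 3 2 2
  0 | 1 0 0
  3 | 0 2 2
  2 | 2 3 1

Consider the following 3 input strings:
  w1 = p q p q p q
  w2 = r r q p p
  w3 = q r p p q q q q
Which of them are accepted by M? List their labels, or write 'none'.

w2

w1: Trace: 1 -p-> 3 -q-> 2 -p-> 2 -q-> 3 -p-> 0 -q-> 0  → end 0, rejected
w2: Trace: 1 -r-> 2 -r-> 1 -q-> 2 -p-> 2 -p-> 2  → end 2, accepted
w3: Trace: 1 -q-> 2 -r-> 1 -p-> 3 -p-> 0 -q-> 0 -q-> 0 -q-> 0 -q-> 0  → end 0, rejected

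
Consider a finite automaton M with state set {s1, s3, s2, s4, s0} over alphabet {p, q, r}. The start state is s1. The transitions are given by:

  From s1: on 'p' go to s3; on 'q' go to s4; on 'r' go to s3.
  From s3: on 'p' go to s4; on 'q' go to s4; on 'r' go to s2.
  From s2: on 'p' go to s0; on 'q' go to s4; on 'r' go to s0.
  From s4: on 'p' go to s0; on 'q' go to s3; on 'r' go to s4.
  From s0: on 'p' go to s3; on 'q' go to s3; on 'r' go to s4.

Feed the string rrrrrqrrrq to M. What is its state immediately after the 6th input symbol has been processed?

s1 → s3 → s2 → s0 → s4 → s4 → s3
After 6 symbols: s3.

s3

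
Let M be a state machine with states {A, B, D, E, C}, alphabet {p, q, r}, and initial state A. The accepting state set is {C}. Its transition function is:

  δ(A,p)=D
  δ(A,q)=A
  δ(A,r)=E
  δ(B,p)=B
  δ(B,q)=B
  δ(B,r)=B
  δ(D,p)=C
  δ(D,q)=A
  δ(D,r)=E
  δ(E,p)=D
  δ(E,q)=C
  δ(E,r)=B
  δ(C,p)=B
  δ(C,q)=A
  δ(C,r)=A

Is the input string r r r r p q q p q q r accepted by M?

Trace: A -r-> E -r-> B -r-> B -r-> B -p-> B -q-> B -q-> B -p-> B -q-> B -q-> B -r-> B
End state B is not accepting.

No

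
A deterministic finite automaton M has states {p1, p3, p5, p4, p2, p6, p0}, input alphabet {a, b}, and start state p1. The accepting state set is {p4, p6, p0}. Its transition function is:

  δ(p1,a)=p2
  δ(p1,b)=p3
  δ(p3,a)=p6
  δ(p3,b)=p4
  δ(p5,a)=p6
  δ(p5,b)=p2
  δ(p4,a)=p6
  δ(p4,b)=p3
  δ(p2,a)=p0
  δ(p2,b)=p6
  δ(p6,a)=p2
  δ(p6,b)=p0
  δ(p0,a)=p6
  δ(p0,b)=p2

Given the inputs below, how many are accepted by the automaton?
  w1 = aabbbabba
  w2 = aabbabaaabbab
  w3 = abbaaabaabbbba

2

w1:
  start at p1
  read 'a': p1 → p2
  read 'a': p2 → p0
  read 'b': p0 → p2
  read 'b': p2 → p6
  read 'b': p6 → p0
  read 'a': p0 → p6
  read 'b': p6 → p0
  read 'b': p0 → p2
  read 'a': p2 → p0
  end p0, accepted
w2:
  start at p1
  read 'a': p1 → p2
  read 'a': p2 → p0
  read 'b': p0 → p2
  read 'b': p2 → p6
  read 'a': p6 → p2
  read 'b': p2 → p6
  read 'a': p6 → p2
  read 'a': p2 → p0
  read 'a': p0 → p6
  read 'b': p6 → p0
  read 'b': p0 → p2
  read 'a': p2 → p0
  read 'b': p0 → p2
  end p2, rejected
w3:
  start at p1
  read 'a': p1 → p2
  read 'b': p2 → p6
  read 'b': p6 → p0
  read 'a': p0 → p6
  read 'a': p6 → p2
  read 'a': p2 → p0
  read 'b': p0 → p2
  read 'a': p2 → p0
  read 'a': p0 → p6
  read 'b': p6 → p0
  read 'b': p0 → p2
  read 'b': p2 → p6
  read 'b': p6 → p0
  read 'a': p0 → p6
  end p6, accepted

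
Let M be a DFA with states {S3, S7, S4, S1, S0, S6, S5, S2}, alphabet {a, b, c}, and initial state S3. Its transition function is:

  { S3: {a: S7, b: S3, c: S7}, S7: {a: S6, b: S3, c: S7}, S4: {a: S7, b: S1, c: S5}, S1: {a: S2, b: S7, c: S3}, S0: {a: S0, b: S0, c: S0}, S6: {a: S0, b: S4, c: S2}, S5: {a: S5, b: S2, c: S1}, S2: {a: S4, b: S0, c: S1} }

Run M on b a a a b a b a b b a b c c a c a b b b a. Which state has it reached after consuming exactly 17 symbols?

S0

Trace: S3 -b-> S3 -a-> S7 -a-> S6 -a-> S0 -b-> S0 -a-> S0 -b-> S0 -a-> S0 -b-> S0 -b-> S0 -a-> S0 -b-> S0 -c-> S0 -c-> S0 -a-> S0 -c-> S0 -a-> S0
After 17 symbols: S0.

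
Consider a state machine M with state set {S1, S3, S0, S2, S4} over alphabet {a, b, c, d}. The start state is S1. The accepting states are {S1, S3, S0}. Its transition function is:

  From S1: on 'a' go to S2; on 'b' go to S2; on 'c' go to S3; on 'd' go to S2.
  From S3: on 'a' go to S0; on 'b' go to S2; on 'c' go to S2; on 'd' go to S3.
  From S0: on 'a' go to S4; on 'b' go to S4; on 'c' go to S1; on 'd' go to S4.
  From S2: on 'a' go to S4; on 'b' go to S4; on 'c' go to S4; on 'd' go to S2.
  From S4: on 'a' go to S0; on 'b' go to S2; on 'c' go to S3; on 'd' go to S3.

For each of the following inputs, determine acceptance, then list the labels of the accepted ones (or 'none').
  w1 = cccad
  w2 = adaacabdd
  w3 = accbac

w1: S1 → S3 → S2 → S4 → S0 → S4  → end S4, rejected
w2: S1 → S2 → S2 → S4 → S0 → S1 → S2 → S4 → S3 → S3  → end S3, accepted
w3: S1 → S2 → S4 → S3 → S2 → S4 → S3  → end S3, accepted

w2, w3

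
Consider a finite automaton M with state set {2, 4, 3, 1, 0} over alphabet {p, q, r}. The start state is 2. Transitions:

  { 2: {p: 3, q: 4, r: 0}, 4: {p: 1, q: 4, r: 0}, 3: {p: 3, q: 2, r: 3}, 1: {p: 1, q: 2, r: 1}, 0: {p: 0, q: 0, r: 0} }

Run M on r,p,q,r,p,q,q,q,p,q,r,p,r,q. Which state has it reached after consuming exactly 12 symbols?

0

start at 2
read 'r': 2 → 0
read 'p': 0 → 0
read 'q': 0 → 0
read 'r': 0 → 0
read 'p': 0 → 0
read 'q': 0 → 0
read 'q': 0 → 0
read 'q': 0 → 0
read 'p': 0 → 0
read 'q': 0 → 0
read 'r': 0 → 0
read 'p': 0 → 0
After 12 symbols: 0.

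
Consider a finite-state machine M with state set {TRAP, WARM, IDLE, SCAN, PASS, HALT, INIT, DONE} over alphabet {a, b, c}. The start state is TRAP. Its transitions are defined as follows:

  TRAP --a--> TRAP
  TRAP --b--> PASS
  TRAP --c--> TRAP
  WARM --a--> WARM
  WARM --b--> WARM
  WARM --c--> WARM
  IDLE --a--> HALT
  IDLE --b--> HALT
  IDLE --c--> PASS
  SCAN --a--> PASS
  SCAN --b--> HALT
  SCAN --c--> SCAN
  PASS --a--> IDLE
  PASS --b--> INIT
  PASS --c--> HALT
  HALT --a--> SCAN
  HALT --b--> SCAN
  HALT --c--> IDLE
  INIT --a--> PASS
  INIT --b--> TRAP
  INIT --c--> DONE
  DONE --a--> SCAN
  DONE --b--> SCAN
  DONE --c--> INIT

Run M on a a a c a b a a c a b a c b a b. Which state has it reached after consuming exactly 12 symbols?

Trace: TRAP -a-> TRAP -a-> TRAP -a-> TRAP -c-> TRAP -a-> TRAP -b-> PASS -a-> IDLE -a-> HALT -c-> IDLE -a-> HALT -b-> SCAN -a-> PASS
After 12 symbols: PASS.

PASS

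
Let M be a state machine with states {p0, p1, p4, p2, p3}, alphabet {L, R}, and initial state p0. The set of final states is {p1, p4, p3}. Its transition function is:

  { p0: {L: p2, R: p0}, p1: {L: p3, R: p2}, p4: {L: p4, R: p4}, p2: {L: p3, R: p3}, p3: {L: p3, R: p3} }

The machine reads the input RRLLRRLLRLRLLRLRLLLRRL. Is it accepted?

p0 → p0 → p0 → p2 → p3 → p3 → p3 → p3 → p3 → p3 → p3 → p3 → p3 → p3 → p3 → p3 → p3 → p3 → p3 → p3 → p3 → p3 → p3
End state p3 is accepting.

Yes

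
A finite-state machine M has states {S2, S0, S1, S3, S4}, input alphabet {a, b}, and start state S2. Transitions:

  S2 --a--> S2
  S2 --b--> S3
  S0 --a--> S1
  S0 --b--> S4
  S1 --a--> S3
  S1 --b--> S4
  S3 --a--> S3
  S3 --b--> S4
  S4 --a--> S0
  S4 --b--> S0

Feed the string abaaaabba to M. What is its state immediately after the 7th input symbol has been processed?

start at S2
read 'a': S2 → S2
read 'b': S2 → S3
read 'a': S3 → S3
read 'a': S3 → S3
read 'a': S3 → S3
read 'a': S3 → S3
read 'b': S3 → S4
After 7 symbols: S4.

S4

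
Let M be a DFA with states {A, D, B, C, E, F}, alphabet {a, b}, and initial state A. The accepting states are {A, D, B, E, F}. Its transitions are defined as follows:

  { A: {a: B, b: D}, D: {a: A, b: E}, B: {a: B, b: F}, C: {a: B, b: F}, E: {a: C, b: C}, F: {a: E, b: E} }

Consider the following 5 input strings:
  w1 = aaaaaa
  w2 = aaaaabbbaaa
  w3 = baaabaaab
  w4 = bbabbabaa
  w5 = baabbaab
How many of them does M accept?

w1: Trace: A -a-> B -a-> B -a-> B -a-> B -a-> B -a-> B  → end B, accepted
w2: Trace: A -a-> B -a-> B -a-> B -a-> B -a-> B -b-> F -b-> E -b-> C -a-> B -a-> B -a-> B  → end B, accepted
w3: Trace: A -b-> D -a-> A -a-> B -a-> B -b-> F -a-> E -a-> C -a-> B -b-> F  → end F, accepted
w4: Trace: A -b-> D -b-> E -a-> C -b-> F -b-> E -a-> C -b-> F -a-> E -a-> C  → end C, rejected
w5: Trace: A -b-> D -a-> A -a-> B -b-> F -b-> E -a-> C -a-> B -b-> F  → end F, accepted

4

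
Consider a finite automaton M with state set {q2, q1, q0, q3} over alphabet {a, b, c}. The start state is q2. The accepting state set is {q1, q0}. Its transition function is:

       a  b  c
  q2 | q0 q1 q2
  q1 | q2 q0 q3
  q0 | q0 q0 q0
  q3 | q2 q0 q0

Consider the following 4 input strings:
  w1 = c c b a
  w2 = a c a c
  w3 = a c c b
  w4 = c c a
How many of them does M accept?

w1: q2 → q2 → q2 → q1 → q2  → end q2, rejected
w2: q2 → q0 → q0 → q0 → q0  → end q0, accepted
w3: q2 → q0 → q0 → q0 → q0  → end q0, accepted
w4: q2 → q2 → q2 → q0  → end q0, accepted

3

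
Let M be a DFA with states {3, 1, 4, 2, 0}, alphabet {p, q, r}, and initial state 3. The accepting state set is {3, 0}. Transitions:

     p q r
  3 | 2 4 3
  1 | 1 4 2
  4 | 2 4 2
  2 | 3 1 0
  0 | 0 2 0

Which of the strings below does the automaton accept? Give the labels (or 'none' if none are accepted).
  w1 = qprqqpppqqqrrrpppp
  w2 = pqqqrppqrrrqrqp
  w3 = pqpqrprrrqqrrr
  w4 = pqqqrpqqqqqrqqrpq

w1: Trace: 3 -q-> 4 -p-> 2 -r-> 0 -q-> 2 -q-> 1 -p-> 1 -p-> 1 -p-> 1 -q-> 4 -q-> 4 -q-> 4 -r-> 2 -r-> 0 -r-> 0 -p-> 0 -p-> 0 -p-> 0 -p-> 0  → end 0, accepted
w2: Trace: 3 -p-> 2 -q-> 1 -q-> 4 -q-> 4 -r-> 2 -p-> 3 -p-> 2 -q-> 1 -r-> 2 -r-> 0 -r-> 0 -q-> 2 -r-> 0 -q-> 2 -p-> 3  → end 3, accepted
w3: Trace: 3 -p-> 2 -q-> 1 -p-> 1 -q-> 4 -r-> 2 -p-> 3 -r-> 3 -r-> 3 -r-> 3 -q-> 4 -q-> 4 -r-> 2 -r-> 0 -r-> 0  → end 0, accepted
w4: Trace: 3 -p-> 2 -q-> 1 -q-> 4 -q-> 4 -r-> 2 -p-> 3 -q-> 4 -q-> 4 -q-> 4 -q-> 4 -q-> 4 -r-> 2 -q-> 1 -q-> 4 -r-> 2 -p-> 3 -q-> 4  → end 4, rejected

w1, w2, w3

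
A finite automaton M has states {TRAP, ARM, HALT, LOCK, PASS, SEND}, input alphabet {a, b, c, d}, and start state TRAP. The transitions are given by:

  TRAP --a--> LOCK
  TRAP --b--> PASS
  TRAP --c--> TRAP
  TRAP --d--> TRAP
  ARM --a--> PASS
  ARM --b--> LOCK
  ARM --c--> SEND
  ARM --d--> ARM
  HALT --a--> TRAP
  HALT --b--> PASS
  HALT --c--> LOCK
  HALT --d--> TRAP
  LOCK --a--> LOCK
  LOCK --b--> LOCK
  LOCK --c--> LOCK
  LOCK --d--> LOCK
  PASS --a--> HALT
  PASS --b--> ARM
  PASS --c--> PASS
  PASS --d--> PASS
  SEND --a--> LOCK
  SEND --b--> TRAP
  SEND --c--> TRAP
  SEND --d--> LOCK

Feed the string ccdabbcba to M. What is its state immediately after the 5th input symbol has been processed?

start at TRAP
read 'c': TRAP → TRAP
read 'c': TRAP → TRAP
read 'd': TRAP → TRAP
read 'a': TRAP → LOCK
read 'b': LOCK → LOCK
After 5 symbols: LOCK.

LOCK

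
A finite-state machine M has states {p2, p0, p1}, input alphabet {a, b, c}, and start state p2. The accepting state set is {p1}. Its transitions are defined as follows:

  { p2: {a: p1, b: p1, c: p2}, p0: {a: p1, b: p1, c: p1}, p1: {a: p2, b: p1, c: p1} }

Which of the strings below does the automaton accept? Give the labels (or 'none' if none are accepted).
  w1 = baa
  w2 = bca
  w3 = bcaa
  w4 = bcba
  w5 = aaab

w1: p2 → p1 → p2 → p1  → end p1, accepted
w2: p2 → p1 → p1 → p2  → end p2, rejected
w3: p2 → p1 → p1 → p2 → p1  → end p1, accepted
w4: p2 → p1 → p1 → p1 → p2  → end p2, rejected
w5: p2 → p1 → p2 → p1 → p1  → end p1, accepted

w1, w3, w5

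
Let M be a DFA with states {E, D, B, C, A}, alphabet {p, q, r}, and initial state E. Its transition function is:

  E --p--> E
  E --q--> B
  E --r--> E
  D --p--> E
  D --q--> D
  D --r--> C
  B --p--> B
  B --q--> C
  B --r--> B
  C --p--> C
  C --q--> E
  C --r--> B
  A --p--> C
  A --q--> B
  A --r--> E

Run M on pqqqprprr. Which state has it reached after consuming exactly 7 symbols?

start at E
read 'p': E → E
read 'q': E → B
read 'q': B → C
read 'q': C → E
read 'p': E → E
read 'r': E → E
read 'p': E → E
After 7 symbols: E.

E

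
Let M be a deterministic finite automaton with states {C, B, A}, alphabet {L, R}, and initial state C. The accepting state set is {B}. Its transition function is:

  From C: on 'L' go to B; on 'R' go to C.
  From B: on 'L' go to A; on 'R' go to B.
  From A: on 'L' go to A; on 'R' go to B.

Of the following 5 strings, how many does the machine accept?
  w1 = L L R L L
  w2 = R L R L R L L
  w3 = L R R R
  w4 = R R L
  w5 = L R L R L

w1: C → B → A → B → A → A  → end A, rejected
w2: C → C → B → B → A → B → A → A  → end A, rejected
w3: C → B → B → B → B  → end B, accepted
w4: C → C → C → B  → end B, accepted
w5: C → B → B → A → B → A  → end A, rejected

2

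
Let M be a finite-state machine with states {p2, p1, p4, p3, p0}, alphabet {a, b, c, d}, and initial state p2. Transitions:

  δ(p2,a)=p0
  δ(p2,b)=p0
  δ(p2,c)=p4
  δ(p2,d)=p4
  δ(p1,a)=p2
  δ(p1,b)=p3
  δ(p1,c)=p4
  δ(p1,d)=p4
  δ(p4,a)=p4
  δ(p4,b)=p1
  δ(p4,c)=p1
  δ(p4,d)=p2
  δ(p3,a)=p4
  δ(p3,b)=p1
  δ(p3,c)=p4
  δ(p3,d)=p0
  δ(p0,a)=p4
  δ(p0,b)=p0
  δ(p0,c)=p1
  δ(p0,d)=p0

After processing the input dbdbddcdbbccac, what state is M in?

start at p2
read 'd': p2 → p4
read 'b': p4 → p1
read 'd': p1 → p4
read 'b': p4 → p1
read 'd': p1 → p4
read 'd': p4 → p2
read 'c': p2 → p4
read 'd': p4 → p2
read 'b': p2 → p0
read 'b': p0 → p0
read 'c': p0 → p1
read 'c': p1 → p4
read 'a': p4 → p4
read 'c': p4 → p1

p1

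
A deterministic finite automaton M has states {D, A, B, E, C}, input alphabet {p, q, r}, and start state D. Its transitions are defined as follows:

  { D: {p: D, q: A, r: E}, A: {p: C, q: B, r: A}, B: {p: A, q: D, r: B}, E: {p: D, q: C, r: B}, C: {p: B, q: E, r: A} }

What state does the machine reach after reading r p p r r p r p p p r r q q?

start at D
read 'r': D → E
read 'p': E → D
read 'p': D → D
read 'r': D → E
read 'r': E → B
read 'p': B → A
read 'r': A → A
read 'p': A → C
read 'p': C → B
read 'p': B → A
read 'r': A → A
read 'r': A → A
read 'q': A → B
read 'q': B → D

D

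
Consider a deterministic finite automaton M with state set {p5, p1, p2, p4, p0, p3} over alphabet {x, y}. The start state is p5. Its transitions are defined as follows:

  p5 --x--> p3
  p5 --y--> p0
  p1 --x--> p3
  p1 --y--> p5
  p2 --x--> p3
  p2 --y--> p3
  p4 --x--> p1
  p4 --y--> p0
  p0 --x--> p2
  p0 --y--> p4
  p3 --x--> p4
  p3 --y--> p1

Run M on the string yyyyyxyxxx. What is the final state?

Trace: p5 -y-> p0 -y-> p4 -y-> p0 -y-> p4 -y-> p0 -x-> p2 -y-> p3 -x-> p4 -x-> p1 -x-> p3

p3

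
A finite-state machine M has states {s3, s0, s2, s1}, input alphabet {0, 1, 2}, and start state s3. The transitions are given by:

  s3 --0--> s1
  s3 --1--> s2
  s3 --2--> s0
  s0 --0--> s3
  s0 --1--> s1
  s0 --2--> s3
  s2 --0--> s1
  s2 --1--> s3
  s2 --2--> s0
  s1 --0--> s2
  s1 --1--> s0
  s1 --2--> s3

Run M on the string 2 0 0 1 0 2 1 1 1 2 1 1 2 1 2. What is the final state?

s3

s3 → s0 → s3 → s1 → s0 → s3 → s0 → s1 → s0 → s1 → s3 → s2 → s3 → s0 → s1 → s3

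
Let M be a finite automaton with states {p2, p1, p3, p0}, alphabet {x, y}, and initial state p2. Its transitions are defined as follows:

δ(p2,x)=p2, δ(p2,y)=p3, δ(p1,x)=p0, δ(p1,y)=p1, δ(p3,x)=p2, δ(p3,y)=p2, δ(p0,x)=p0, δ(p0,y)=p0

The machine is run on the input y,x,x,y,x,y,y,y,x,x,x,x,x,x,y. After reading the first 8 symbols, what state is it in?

start at p2
read 'y': p2 → p3
read 'x': p3 → p2
read 'x': p2 → p2
read 'y': p2 → p3
read 'x': p3 → p2
read 'y': p2 → p3
read 'y': p3 → p2
read 'y': p2 → p3
After 8 symbols: p3.

p3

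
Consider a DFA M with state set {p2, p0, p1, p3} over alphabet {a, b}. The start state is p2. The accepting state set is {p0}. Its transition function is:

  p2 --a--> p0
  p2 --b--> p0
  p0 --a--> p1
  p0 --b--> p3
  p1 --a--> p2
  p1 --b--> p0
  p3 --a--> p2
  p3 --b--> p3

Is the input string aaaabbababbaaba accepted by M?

No

Trace: p2 -a-> p0 -a-> p1 -a-> p2 -a-> p0 -b-> p3 -b-> p3 -a-> p2 -b-> p0 -a-> p1 -b-> p0 -b-> p3 -a-> p2 -a-> p0 -b-> p3 -a-> p2
End state p2 is not accepting.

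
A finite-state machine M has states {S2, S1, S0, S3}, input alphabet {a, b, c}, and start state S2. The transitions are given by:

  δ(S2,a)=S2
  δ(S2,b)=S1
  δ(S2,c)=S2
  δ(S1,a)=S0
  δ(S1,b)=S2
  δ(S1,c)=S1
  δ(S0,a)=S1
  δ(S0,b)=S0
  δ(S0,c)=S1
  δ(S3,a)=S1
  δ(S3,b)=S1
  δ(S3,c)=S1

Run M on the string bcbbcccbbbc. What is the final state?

S2

Trace: S2 -b-> S1 -c-> S1 -b-> S2 -b-> S1 -c-> S1 -c-> S1 -c-> S1 -b-> S2 -b-> S1 -b-> S2 -c-> S2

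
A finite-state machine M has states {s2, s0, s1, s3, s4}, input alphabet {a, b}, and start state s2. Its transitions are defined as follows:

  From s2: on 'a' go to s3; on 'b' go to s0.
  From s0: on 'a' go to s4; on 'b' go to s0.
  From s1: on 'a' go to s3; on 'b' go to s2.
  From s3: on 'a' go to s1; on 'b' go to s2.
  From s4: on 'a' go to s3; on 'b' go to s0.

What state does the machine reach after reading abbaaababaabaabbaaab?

s2

s2 → s3 → s2 → s0 → s4 → s3 → s1 → s2 → s3 → s2 → s3 → s1 → s2 → s3 → s1 → s2 → s0 → s4 → s3 → s1 → s2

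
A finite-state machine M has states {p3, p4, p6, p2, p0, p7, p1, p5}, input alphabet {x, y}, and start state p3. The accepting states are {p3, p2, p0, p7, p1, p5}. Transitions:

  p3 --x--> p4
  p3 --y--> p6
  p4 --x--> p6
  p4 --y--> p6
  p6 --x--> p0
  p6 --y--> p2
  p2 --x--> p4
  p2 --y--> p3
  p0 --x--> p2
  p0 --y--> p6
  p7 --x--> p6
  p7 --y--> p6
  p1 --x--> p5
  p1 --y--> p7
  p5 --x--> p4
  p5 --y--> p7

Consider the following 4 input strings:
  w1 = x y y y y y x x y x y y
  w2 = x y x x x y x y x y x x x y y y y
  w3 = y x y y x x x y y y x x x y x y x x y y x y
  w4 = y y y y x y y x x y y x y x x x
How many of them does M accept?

1

w1: p3 → p4 → p6 → p2 → p3 → p6 → p2 → p4 → p6 → p2 → p4 → p6 → p2  → end p2, accepted
w2: p3 → p4 → p6 → p0 → p2 → p4 → p6 → p0 → p6 → p0 → p6 → p0 → p2 → p4 → p6 → p2 → p3 → p6  → end p6, rejected
w3: p3 → p6 → p0 → p6 → p2 → p4 → p6 → p0 → p6 → p2 → p3 → p4 → p6 → p0 → p6 → p0 → p6 → p0 → p2 → p3 → p6 → p0 → p6  → end p6, rejected
w4: p3 → p6 → p2 → p3 → p6 → p0 → p6 → p2 → p4 → p6 → p2 → p3 → p4 → p6 → p0 → p2 → p4  → end p4, rejected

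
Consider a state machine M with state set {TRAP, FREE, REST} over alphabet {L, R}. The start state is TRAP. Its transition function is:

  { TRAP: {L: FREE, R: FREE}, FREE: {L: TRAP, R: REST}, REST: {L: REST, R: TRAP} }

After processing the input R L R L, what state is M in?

TRAP

start at TRAP
read 'R': TRAP → FREE
read 'L': FREE → TRAP
read 'R': TRAP → FREE
read 'L': FREE → TRAP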